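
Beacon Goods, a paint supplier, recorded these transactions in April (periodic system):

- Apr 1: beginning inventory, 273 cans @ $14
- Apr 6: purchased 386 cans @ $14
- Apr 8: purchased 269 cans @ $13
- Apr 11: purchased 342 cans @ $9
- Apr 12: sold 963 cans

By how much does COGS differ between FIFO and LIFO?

$1,535

FIFO COGS: 273 @ $14 + 386 @ $14 + 269 @ $13 + 35 @ $9 = $13,038
LIFO COGS: 342 @ $9 + 269 @ $13 + 352 @ $14 = $11,503
Difference = |$13,038 − $11,503| = $1,535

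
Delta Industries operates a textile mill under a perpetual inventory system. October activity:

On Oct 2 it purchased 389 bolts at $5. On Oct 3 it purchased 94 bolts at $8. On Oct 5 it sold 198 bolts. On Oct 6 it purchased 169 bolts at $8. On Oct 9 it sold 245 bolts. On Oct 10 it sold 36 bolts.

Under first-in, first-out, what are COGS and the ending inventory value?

Oct 5, 198 sold [FIFO — oldest first]: 198 @ $5 = $990
Oct 9, 245 sold [FIFO — oldest first]: 191 @ $5 + 54 @ $8 = $1,387
Oct 10, 36 sold [FIFO — oldest first]: 36 @ $8 = $288
Total COGS = $990 + $1,387 + $288 = $2,665
Ending inventory: 4 @ $8 + 169 @ $8 = $1,384
Check: goods available $4,049 = COGS $2,665 + ending $1,384

COGS = $2,665; ending inventory = $1,384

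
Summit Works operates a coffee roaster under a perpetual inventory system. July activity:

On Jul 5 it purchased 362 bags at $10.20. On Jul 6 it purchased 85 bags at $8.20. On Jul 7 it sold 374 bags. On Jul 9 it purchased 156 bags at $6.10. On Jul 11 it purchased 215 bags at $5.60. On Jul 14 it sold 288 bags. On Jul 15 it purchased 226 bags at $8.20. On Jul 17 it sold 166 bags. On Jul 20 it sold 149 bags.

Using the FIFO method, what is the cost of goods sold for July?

COGS = $7,848.80

Jul 7, 374 sold [FIFO — oldest first]: 362 @ $10.20 + 12 @ $8.20 = $3,790.80
Jul 14, 288 sold [FIFO — oldest first]: 73 @ $8.20 + 156 @ $6.10 + 59 @ $5.60 = $1,880.60
Jul 17, 166 sold [FIFO — oldest first]: 156 @ $5.60 + 10 @ $8.20 = $955.60
Jul 20, 149 sold [FIFO — oldest first]: 149 @ $8.20 = $1,221.80
Total COGS = $3,790.80 + $1,880.60 + $955.60 + $1,221.80 = $7,848.80
Ending inventory: 67 @ $8.20 = $549.40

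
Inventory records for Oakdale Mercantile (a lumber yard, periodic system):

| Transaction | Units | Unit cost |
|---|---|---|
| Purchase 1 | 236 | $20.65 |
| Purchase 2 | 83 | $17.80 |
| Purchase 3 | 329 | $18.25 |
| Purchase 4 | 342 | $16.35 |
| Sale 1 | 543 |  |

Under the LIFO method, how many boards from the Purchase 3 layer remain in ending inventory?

Sale 1 (543) [LIFO — newest first]: 342 @ $16.35 + 201 @ $18.25 = $9,259.95
Ending inventory: 236 @ $20.65 + 83 @ $17.80 + 128 @ $18.25 = $8,686.80
Check: goods available $17,946.75 = COGS $9,259.95 + ending $8,686.80

128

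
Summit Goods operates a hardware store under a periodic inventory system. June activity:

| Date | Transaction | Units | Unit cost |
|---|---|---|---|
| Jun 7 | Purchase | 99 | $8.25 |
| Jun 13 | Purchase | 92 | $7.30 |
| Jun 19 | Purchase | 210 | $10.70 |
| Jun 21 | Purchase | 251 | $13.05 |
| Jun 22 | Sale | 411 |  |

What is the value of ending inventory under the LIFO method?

Ending inventory = $2,023.35

Jun 22, 411 sold [LIFO — newest first]: 251 @ $13.05 + 160 @ $10.70 = $4,987.55
Ending inventory: 99 @ $8.25 + 92 @ $7.30 + 50 @ $10.70 = $2,023.35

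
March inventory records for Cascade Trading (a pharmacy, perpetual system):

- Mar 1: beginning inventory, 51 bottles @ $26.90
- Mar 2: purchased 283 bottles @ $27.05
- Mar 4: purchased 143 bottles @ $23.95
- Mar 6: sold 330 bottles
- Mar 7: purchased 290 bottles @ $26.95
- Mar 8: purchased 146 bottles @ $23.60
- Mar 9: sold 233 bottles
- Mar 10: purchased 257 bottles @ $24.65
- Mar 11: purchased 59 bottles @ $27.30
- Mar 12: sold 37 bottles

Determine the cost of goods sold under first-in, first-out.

Mar 6, 330 sold [FIFO — oldest first]: 51 @ $26.90 + 279 @ $27.05 = $8,918.85
Mar 9, 233 sold [FIFO — oldest first]: 4 @ $27.05 + 143 @ $23.95 + 86 @ $26.95 = $5,850.75
Mar 12, 37 sold [FIFO — oldest first]: 37 @ $26.95 = $997.15
Total COGS = $8,918.85 + $5,850.75 + $997.15 = $15,766.75
Ending inventory: 167 @ $26.95 + 146 @ $23.60 + 257 @ $24.65 + 59 @ $27.30 = $15,892.00

COGS = $15,766.75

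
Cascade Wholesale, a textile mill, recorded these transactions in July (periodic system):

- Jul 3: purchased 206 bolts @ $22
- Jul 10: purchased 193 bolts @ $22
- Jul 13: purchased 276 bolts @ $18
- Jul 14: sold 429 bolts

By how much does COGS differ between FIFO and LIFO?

FIFO COGS: 206 @ $22 + 193 @ $22 + 30 @ $18 = $9,318
LIFO COGS: 276 @ $18 + 153 @ $22 = $8,334
Difference = |$9,318 − $8,334| = $984

$984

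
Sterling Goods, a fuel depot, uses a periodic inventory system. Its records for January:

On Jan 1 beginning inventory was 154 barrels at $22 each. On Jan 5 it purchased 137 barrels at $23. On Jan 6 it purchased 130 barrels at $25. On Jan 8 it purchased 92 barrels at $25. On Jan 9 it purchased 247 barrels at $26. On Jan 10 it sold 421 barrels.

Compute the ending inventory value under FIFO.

Jan 10, 421 sold [FIFO — oldest first]: 154 @ $22 + 137 @ $23 + 130 @ $25 = $9,789
Ending inventory: 92 @ $25 + 247 @ $26 = $8,722

Ending inventory = $8,722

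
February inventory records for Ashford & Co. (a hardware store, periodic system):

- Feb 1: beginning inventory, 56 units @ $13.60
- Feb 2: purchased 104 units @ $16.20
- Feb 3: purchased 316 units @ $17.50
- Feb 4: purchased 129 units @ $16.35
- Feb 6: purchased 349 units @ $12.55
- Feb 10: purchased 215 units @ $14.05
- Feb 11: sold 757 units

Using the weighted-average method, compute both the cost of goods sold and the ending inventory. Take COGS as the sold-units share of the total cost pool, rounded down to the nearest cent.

COGS = $11,323.43; ending inventory = $6,162.82

Feb 11, sell 757: 757/1169 × $17,486.25 → $11,323.43
Ending inventory (cost pool remaining) = $6,162.82
Check: goods available $17,486.25 = COGS $11,323.43 + ending $6,162.82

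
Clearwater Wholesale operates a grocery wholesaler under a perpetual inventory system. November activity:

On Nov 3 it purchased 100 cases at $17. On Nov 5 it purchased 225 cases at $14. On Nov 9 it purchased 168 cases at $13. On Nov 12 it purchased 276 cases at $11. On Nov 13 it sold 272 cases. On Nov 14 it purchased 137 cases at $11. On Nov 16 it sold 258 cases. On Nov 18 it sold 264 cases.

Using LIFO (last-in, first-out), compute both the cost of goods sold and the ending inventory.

Nov 13, 272 sold [LIFO — newest first]: 272 @ $11 = $2,992
Nov 16, 258 sold [LIFO — newest first]: 137 @ $11 + 4 @ $11 + 117 @ $13 = $3,072
Nov 18, 264 sold [LIFO — newest first]: 51 @ $13 + 213 @ $14 = $3,645
Total COGS = $2,992 + $3,072 + $3,645 = $9,709
Ending inventory: 100 @ $17 + 12 @ $14 = $1,868
Check: goods available $11,577 = COGS $9,709 + ending $1,868

COGS = $9,709; ending inventory = $1,868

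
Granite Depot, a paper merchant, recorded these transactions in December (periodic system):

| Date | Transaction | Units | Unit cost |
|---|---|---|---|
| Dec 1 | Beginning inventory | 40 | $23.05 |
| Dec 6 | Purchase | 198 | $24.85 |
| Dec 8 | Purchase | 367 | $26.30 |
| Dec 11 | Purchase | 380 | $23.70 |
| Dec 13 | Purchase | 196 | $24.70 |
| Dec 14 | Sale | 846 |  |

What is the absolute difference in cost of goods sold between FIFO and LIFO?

FIFO COGS: 40 @ $23.05 + 198 @ $24.85 + 367 @ $26.30 + 241 @ $23.70 = $21,206.10
LIFO COGS: 196 @ $24.70 + 380 @ $23.70 + 270 @ $26.30 = $20,948.20
Difference = |$21,206.10 − $20,948.20| = $257.90

$257.90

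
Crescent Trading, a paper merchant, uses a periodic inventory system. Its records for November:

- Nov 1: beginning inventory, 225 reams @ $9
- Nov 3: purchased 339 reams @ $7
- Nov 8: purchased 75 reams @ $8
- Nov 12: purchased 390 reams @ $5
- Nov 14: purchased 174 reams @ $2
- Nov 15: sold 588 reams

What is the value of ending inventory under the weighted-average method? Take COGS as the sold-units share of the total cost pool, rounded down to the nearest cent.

Nov 15, sell 588: 588/1203 × $7,296.00 → $3,566.12
Ending inventory (cost pool remaining) = $3,729.88

Ending inventory = $3,729.88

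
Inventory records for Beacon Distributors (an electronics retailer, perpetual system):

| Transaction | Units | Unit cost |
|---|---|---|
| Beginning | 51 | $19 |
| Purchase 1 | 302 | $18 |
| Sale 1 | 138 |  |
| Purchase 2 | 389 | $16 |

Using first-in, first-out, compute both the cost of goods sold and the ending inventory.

Sale 1 (138) [FIFO — oldest first]: 51 @ $19 + 87 @ $18 = $2,535
Ending inventory: 215 @ $18 + 389 @ $16 = $10,094

COGS = $2,535; ending inventory = $10,094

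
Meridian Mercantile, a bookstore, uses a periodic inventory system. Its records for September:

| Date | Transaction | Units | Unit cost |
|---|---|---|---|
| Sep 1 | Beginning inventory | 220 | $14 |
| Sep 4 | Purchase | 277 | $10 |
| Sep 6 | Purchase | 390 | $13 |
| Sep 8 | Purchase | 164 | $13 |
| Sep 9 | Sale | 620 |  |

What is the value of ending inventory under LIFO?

Sep 9, 620 sold [LIFO — newest first]: 164 @ $13 + 390 @ $13 + 66 @ $10 = $7,862
Ending inventory: 220 @ $14 + 211 @ $10 = $5,190

Ending inventory = $5,190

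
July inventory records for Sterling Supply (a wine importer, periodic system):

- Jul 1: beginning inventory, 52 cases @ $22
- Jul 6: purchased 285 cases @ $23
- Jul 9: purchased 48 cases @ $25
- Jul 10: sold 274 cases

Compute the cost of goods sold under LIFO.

COGS = $6,398

Jul 10, 274 sold [LIFO — newest first]: 48 @ $25 + 226 @ $23 = $6,398
Ending inventory: 52 @ $22 + 59 @ $23 = $2,501
Check: goods available $8,899 = COGS $6,398 + ending $2,501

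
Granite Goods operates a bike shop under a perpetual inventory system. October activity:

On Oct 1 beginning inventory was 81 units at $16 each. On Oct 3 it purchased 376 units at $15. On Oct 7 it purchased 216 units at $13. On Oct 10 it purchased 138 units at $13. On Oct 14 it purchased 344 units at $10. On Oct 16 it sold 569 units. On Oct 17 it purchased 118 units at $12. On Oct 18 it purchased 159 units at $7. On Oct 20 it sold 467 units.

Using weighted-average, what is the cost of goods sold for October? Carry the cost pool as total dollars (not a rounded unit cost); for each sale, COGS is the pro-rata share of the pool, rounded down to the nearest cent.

COGS = $12,859.51

After Oct 1: 81 on hand, pool $1,296.00 (≈ $16.0000 each)
After Oct 3: 457 on hand, pool $6,936.00 (≈ $15.1772 each)
After Oct 7: 673 on hand, pool $9,744.00 (≈ $14.4785 each)
After Oct 10: 811 on hand, pool $11,538.00 (≈ $14.2269 each)
After Oct 14: 1155 on hand, pool $14,978.00 (≈ $12.9680 each)
Oct 16, sell 569: 569/1155 × $14,978.00 → $7,378.77
After Oct 17: 704 on hand, pool $9,015.23 (≈ $12.8057 each)
After Oct 18: 863 on hand, pool $10,128.23 (≈ $11.7361 each)
Oct 20, sell 467: 467/863 × $10,128.23 → $5,480.74
Total COGS = $7,378.77 + $5,480.74 = $12,859.51
Ending inventory (cost pool remaining) = $4,647.49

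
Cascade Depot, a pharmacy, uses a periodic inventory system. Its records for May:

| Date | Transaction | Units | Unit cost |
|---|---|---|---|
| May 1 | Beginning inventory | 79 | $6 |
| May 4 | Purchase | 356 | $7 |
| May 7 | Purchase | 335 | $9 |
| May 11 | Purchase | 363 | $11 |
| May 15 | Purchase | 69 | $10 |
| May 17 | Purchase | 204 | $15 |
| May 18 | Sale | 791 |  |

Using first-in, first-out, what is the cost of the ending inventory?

Ending inventory = $7,512

May 18, 791 sold [FIFO — oldest first]: 79 @ $6 + 356 @ $7 + 335 @ $9 + 21 @ $11 = $6,212
Ending inventory: 342 @ $11 + 69 @ $10 + 204 @ $15 = $7,512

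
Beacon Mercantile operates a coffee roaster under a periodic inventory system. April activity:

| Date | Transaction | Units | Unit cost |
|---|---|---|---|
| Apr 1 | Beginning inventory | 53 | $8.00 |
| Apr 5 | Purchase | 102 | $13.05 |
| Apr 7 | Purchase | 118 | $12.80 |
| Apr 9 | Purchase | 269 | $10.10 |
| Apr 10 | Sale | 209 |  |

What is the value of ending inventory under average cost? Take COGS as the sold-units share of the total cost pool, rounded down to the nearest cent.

Apr 10, sell 209: 209/542 × $5,982.40 → $2,306.86
Ending inventory (cost pool remaining) = $3,675.54

Ending inventory = $3,675.54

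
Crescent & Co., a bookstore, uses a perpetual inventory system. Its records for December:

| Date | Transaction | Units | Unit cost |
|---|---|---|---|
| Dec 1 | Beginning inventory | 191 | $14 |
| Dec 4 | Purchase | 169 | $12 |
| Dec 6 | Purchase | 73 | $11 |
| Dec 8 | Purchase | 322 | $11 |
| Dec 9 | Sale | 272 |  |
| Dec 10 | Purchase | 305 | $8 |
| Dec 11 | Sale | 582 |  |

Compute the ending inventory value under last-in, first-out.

Ending inventory = $2,854

Dec 9, 272 sold [LIFO — newest first]: 272 @ $11 = $2,992
Dec 11, 582 sold [LIFO — newest first]: 305 @ $8 + 50 @ $11 + 73 @ $11 + 154 @ $12 = $5,641
Total COGS = $2,992 + $5,641 = $8,633
Ending inventory: 191 @ $14 + 15 @ $12 = $2,854
Check: goods available $11,487 = COGS $8,633 + ending $2,854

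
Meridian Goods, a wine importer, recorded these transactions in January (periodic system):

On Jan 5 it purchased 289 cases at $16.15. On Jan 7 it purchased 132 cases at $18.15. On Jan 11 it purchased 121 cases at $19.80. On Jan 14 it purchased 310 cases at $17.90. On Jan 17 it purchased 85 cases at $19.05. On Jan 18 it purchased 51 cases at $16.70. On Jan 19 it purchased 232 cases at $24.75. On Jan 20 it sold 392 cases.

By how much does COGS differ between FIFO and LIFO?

FIFO COGS: 289 @ $16.15 + 103 @ $18.15 = $6,536.80
LIFO COGS: 232 @ $24.75 + 51 @ $16.70 + 85 @ $19.05 + 24 @ $17.90 = $8,642.55
Difference = |$6,536.80 − $8,642.55| = $2,105.75

$2,105.75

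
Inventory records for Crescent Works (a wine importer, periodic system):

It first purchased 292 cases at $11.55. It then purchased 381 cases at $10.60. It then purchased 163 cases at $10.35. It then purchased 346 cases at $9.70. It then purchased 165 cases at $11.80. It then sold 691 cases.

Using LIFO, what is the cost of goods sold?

COGS = $7,170.45

Sale 1 (691) [LIFO — newest first]: 165 @ $11.80 + 346 @ $9.70 + 163 @ $10.35 + 17 @ $10.60 = $7,170.45
Ending inventory: 292 @ $11.55 + 364 @ $10.60 = $7,231.00
Check: goods available $14,401.45 = COGS $7,170.45 + ending $7,231.00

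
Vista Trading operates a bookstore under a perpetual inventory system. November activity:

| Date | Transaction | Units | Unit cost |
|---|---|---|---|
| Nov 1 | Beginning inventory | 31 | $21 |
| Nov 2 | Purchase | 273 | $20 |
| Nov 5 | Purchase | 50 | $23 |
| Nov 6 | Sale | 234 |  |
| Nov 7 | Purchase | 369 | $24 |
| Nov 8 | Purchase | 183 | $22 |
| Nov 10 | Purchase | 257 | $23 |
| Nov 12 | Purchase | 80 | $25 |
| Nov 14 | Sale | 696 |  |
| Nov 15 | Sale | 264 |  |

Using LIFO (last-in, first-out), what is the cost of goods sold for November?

Nov 6, 234 sold [LIFO — newest first]: 50 @ $23 + 184 @ $20 = $4,830
Nov 14, 696 sold [LIFO — newest first]: 80 @ $25 + 257 @ $23 + 183 @ $22 + 176 @ $24 = $16,161
Nov 15, 264 sold [LIFO — newest first]: 193 @ $24 + 71 @ $20 = $6,052
Total COGS = $4,830 + $16,161 + $6,052 = $27,043
Ending inventory: 31 @ $21 + 18 @ $20 = $1,011

COGS = $27,043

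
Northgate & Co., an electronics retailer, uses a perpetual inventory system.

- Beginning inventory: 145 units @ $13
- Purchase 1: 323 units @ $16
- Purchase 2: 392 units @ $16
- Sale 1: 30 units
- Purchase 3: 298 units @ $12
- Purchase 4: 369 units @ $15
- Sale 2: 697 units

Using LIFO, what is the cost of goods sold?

Sale 1 (30) [LIFO — newest first]: 30 @ $16 = $480
Sale 2 (697) [LIFO — newest first]: 369 @ $15 + 298 @ $12 + 30 @ $16 = $9,591
Total COGS = $480 + $9,591 = $10,071
Ending inventory: 145 @ $13 + 323 @ $16 + 332 @ $16 = $12,365

COGS = $10,071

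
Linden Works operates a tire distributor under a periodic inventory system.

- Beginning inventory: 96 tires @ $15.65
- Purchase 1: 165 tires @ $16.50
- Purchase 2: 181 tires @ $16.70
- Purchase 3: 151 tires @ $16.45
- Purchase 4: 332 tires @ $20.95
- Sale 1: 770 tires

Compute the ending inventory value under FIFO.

Sale 1 (770) [FIFO — oldest first]: 96 @ $15.65 + 165 @ $16.50 + 181 @ $16.70 + 151 @ $16.45 + 177 @ $20.95 = $13,439.70
Ending inventory: 155 @ $20.95 = $3,247.25

Ending inventory = $3,247.25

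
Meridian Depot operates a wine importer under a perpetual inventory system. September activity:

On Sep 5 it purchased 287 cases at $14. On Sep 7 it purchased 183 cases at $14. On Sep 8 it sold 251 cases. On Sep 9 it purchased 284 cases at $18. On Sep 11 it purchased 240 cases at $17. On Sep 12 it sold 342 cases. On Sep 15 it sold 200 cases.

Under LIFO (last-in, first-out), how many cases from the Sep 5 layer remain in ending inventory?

201

Sep 8, 251 sold [LIFO — newest first]: 183 @ $14 + 68 @ $14 = $3,514
Sep 12, 342 sold [LIFO — newest first]: 240 @ $17 + 102 @ $18 = $5,916
Sep 15, 200 sold [LIFO — newest first]: 182 @ $18 + 18 @ $14 = $3,528
Total COGS = $3,514 + $5,916 + $3,528 = $12,958
Ending inventory: 201 @ $14 = $2,814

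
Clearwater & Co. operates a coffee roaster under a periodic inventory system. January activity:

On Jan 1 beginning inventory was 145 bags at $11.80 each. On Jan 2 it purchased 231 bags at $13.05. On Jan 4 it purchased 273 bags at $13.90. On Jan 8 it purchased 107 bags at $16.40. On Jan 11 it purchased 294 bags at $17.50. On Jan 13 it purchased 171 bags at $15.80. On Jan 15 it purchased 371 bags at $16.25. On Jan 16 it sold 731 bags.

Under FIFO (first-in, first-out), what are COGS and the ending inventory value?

Jan 16, 731 sold [FIFO — oldest first]: 145 @ $11.80 + 231 @ $13.05 + 273 @ $13.90 + 82 @ $16.40 = $9,865.05
Ending inventory: 25 @ $16.40 + 294 @ $17.50 + 171 @ $15.80 + 371 @ $16.25 = $14,285.55

COGS = $9,865.05; ending inventory = $14,285.55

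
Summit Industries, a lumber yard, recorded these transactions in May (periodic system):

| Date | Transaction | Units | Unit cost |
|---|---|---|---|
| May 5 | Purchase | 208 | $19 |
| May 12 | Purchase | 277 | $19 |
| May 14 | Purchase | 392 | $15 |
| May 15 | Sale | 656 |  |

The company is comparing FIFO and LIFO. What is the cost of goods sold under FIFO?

FIFO COGS: 208 @ $19 + 277 @ $19 + 171 @ $15 = $11,780
LIFO COGS: 392 @ $15 + 264 @ $19 = $10,896

COGS = $11,780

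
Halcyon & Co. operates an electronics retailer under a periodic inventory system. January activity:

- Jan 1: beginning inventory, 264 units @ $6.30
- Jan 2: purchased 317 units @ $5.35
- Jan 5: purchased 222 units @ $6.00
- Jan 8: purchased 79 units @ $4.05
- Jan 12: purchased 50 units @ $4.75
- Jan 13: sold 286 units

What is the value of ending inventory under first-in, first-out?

Jan 13, 286 sold [FIFO — oldest first]: 264 @ $6.30 + 22 @ $5.35 = $1,780.90
Ending inventory: 295 @ $5.35 + 222 @ $6.00 + 79 @ $4.05 + 50 @ $4.75 = $3,467.70
Check: goods available $5,248.60 = COGS $1,780.90 + ending $3,467.70

Ending inventory = $3,467.70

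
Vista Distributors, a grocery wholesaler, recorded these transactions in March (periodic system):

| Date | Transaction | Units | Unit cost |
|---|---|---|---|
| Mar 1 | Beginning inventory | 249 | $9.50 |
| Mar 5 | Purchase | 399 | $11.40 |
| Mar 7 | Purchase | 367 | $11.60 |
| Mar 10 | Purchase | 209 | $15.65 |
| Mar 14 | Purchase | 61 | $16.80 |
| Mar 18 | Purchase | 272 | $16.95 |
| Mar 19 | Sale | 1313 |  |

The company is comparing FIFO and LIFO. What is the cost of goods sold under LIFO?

COGS = $17,759.35

FIFO COGS: 249 @ $9.50 + 399 @ $11.40 + 367 @ $11.60 + 209 @ $15.65 + 61 @ $16.80 + 28 @ $16.95 = $15,941.55
LIFO COGS: 272 @ $16.95 + 61 @ $16.80 + 209 @ $15.65 + 367 @ $11.60 + 399 @ $11.40 + 5 @ $9.50 = $17,759.35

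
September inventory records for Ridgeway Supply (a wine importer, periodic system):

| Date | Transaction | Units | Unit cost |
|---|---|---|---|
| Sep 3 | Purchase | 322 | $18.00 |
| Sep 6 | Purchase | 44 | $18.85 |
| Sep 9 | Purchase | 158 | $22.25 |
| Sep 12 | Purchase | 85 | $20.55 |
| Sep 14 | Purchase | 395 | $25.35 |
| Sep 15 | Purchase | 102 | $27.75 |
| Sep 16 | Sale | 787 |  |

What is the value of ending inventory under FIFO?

Ending inventory = $8,331.45

Sep 16, 787 sold [FIFO — oldest first]: 322 @ $18.00 + 44 @ $18.85 + 158 @ $22.25 + 85 @ $20.55 + 178 @ $25.35 = $16,399.95
Ending inventory: 217 @ $25.35 + 102 @ $27.75 = $8,331.45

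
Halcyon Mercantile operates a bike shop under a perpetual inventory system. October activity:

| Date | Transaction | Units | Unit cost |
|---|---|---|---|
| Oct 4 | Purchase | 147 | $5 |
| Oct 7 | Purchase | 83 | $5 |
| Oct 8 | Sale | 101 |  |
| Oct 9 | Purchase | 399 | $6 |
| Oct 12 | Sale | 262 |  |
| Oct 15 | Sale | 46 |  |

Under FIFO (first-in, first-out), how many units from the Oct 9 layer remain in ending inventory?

220

Oct 8, 101 sold [FIFO — oldest first]: 101 @ $5 = $505
Oct 12, 262 sold [FIFO — oldest first]: 46 @ $5 + 83 @ $5 + 133 @ $6 = $1,443
Oct 15, 46 sold [FIFO — oldest first]: 46 @ $6 = $276
Total COGS = $505 + $1,443 + $276 = $2,224
Ending inventory: 220 @ $6 = $1,320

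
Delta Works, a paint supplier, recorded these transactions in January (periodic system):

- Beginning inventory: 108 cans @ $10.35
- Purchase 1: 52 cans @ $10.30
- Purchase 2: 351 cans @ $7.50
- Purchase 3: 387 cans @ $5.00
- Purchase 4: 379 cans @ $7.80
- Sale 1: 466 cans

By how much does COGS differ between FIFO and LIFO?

FIFO COGS: 108 @ $10.35 + 52 @ $10.30 + 306 @ $7.50 = $3,948.40
LIFO COGS: 379 @ $7.80 + 87 @ $5.00 = $3,391.20
Difference = |$3,948.40 − $3,391.20| = $557.20

$557.20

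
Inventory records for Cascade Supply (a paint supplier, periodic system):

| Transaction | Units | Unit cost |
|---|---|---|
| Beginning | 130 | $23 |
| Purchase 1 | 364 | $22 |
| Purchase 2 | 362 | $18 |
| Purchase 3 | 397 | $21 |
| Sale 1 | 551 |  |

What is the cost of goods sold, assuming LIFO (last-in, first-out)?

Sale 1 (551) [LIFO — newest first]: 397 @ $21 + 154 @ $18 = $11,109
Ending inventory: 130 @ $23 + 364 @ $22 + 208 @ $18 = $14,742

COGS = $11,109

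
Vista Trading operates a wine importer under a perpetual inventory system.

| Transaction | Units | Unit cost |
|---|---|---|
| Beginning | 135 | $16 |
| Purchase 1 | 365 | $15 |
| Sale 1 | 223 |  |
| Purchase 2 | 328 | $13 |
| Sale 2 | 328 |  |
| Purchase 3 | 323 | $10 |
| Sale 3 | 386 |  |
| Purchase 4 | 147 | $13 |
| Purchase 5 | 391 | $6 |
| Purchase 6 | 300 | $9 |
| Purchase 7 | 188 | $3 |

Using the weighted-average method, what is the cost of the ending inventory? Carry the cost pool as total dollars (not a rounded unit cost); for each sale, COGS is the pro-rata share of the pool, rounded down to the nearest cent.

After Beginning: 135 on hand, pool $2,160.00 (≈ $16.0000 each)
After Purchase 1: 500 on hand, pool $7,635.00 (≈ $15.2700 each)
Sale 1, sell 223: 223/500 × $7,635.00 → $3,405.21
After Purchase 2: 605 on hand, pool $8,493.79 (≈ $14.0393 each)
Sale 2, sell 328: 328/605 × $8,493.79 → $4,604.89
After Purchase 3: 600 on hand, pool $7,118.90 (≈ $11.8648 each)
Sale 3, sell 386: 386/600 × $7,118.90 → $4,579.82
After Purchase 4: 361 on hand, pool $4,450.08 (≈ $12.3271 each)
After Purchase 5: 752 on hand, pool $6,796.08 (≈ $9.0373 each)
After Purchase 6: 1052 on hand, pool $9,496.08 (≈ $9.0267 each)
After Purchase 7: 1240 on hand, pool $10,060.08 (≈ $8.1130 each)
Total COGS = $3,405.21 + $4,604.89 + $4,579.82 = $12,589.92
Ending inventory (cost pool remaining) = $10,060.08

Ending inventory = $10,060.08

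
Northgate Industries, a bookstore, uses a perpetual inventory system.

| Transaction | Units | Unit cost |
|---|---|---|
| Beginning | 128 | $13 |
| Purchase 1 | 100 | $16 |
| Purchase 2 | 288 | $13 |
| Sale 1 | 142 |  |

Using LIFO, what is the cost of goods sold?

Sale 1 (142) [LIFO — newest first]: 142 @ $13 = $1,846
Ending inventory: 128 @ $13 + 100 @ $16 + 146 @ $13 = $5,162
Check: goods available $7,008 = COGS $1,846 + ending $5,162

COGS = $1,846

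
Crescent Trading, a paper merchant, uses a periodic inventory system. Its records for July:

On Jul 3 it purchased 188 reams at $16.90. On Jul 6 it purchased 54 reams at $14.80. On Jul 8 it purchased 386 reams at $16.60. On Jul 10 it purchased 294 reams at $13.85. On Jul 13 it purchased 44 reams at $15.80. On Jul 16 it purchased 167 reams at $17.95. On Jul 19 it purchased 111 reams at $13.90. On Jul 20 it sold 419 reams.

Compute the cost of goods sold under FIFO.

COGS = $6,914.60

Jul 20, 419 sold [FIFO — oldest first]: 188 @ $16.90 + 54 @ $14.80 + 177 @ $16.60 = $6,914.60
Ending inventory: 209 @ $16.60 + 294 @ $13.85 + 44 @ $15.80 + 167 @ $17.95 + 111 @ $13.90 = $12,777.05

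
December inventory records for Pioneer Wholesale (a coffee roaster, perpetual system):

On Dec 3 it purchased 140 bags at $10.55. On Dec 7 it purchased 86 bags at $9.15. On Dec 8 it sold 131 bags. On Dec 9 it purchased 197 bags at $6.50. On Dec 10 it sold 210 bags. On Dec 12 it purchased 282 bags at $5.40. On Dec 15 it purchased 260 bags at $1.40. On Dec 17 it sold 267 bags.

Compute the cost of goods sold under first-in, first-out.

Dec 8, 131 sold [FIFO — oldest first]: 131 @ $10.55 = $1,382.05
Dec 10, 210 sold [FIFO — oldest first]: 9 @ $10.55 + 86 @ $9.15 + 115 @ $6.50 = $1,629.35
Dec 17, 267 sold [FIFO — oldest first]: 82 @ $6.50 + 185 @ $5.40 = $1,532.00
Total COGS = $1,382.05 + $1,629.35 + $1,532.00 = $4,543.40
Ending inventory: 97 @ $5.40 + 260 @ $1.40 = $887.80
Check: goods available $5,431.20 = COGS $4,543.40 + ending $887.80

COGS = $4,543.40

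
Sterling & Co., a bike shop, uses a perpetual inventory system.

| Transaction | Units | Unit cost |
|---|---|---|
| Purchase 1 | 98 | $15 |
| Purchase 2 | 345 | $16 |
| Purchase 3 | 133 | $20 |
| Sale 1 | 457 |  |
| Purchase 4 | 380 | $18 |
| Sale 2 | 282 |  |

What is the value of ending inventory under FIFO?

Sale 1 (457) [FIFO — oldest first]: 98 @ $15 + 345 @ $16 + 14 @ $20 = $7,270
Sale 2 (282) [FIFO — oldest first]: 119 @ $20 + 163 @ $18 = $5,314
Total COGS = $7,270 + $5,314 = $12,584
Ending inventory: 217 @ $18 = $3,906
Check: goods available $16,490 = COGS $12,584 + ending $3,906

Ending inventory = $3,906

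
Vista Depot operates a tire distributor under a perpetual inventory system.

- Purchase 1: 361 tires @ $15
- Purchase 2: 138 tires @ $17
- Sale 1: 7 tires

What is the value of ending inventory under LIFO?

Ending inventory = $7,642

Sale 1 (7) [LIFO — newest first]: 7 @ $17 = $119
Ending inventory: 361 @ $15 + 131 @ $17 = $7,642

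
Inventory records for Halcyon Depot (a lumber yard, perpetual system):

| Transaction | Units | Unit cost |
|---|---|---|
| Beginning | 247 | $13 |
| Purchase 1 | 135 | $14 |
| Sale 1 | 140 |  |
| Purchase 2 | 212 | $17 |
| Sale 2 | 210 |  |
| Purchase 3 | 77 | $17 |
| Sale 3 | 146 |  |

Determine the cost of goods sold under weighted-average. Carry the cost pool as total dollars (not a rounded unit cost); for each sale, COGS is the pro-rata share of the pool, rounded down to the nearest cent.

COGS = $7,297.55

After Beginning: 247 on hand, pool $3,211.00 (≈ $13.0000 each)
After Purchase 1: 382 on hand, pool $5,101.00 (≈ $13.3534 each)
Sale 1, sell 140: 140/382 × $5,101.00 → $1,869.47
After Purchase 2: 454 on hand, pool $6,835.53 (≈ $15.0562 each)
Sale 2, sell 210: 210/454 × $6,835.53 → $3,161.80
After Purchase 3: 321 on hand, pool $4,982.73 (≈ $15.5225 each)
Sale 3, sell 146: 146/321 × $4,982.73 → $2,266.28
Total COGS = $1,869.47 + $3,161.80 + $2,266.28 = $7,297.55
Ending inventory (cost pool remaining) = $2,716.45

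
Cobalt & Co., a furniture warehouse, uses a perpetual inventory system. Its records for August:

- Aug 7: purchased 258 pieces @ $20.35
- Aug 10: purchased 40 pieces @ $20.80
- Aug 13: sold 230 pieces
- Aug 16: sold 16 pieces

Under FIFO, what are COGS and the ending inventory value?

COGS = $5,006.10; ending inventory = $1,076.20

Aug 13, 230 sold [FIFO — oldest first]: 230 @ $20.35 = $4,680.50
Aug 16, 16 sold [FIFO — oldest first]: 16 @ $20.35 = $325.60
Total COGS = $4,680.50 + $325.60 = $5,006.10
Ending inventory: 12 @ $20.35 + 40 @ $20.80 = $1,076.20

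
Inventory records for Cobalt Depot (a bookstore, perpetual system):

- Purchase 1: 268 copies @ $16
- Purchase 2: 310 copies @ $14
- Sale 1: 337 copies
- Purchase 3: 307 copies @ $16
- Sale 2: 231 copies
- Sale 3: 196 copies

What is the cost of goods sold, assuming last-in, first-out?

COGS = $11,604

Sale 1 (337) [LIFO — newest first]: 310 @ $14 + 27 @ $16 = $4,772
Sale 2 (231) [LIFO — newest first]: 231 @ $16 = $3,696
Sale 3 (196) [LIFO — newest first]: 76 @ $16 + 120 @ $16 = $3,136
Total COGS = $4,772 + $3,696 + $3,136 = $11,604
Ending inventory: 121 @ $16 = $1,936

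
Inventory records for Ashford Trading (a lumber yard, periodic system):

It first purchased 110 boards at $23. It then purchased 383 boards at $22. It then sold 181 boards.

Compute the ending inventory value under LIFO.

Ending inventory = $6,974

Sale 1 (181) [LIFO — newest first]: 181 @ $22 = $3,982
Ending inventory: 110 @ $23 + 202 @ $22 = $6,974
Check: goods available $10,956 = COGS $3,982 + ending $6,974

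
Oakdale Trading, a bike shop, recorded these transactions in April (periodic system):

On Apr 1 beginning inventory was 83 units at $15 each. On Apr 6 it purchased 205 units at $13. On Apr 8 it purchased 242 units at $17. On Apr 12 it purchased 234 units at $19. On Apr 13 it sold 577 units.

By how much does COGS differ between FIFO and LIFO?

FIFO COGS: 83 @ $15 + 205 @ $13 + 242 @ $17 + 47 @ $19 = $8,917
LIFO COGS: 234 @ $19 + 242 @ $17 + 101 @ $13 = $9,873
Difference = |$8,917 − $9,873| = $956

$956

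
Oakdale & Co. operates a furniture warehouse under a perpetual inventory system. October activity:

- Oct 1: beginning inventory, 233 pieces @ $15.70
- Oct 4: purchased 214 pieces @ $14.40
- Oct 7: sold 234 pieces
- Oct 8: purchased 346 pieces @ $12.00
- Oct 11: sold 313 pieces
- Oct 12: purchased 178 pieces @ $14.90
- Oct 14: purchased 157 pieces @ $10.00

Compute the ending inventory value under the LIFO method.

Ending inventory = $7,962.30

Oct 7, 234 sold [LIFO — newest first]: 214 @ $14.40 + 20 @ $15.70 = $3,395.60
Oct 11, 313 sold [LIFO — newest first]: 313 @ $12.00 = $3,756.00
Total COGS = $3,395.60 + $3,756.00 = $7,151.60
Ending inventory: 213 @ $15.70 + 33 @ $12.00 + 178 @ $14.90 + 157 @ $10.00 = $7,962.30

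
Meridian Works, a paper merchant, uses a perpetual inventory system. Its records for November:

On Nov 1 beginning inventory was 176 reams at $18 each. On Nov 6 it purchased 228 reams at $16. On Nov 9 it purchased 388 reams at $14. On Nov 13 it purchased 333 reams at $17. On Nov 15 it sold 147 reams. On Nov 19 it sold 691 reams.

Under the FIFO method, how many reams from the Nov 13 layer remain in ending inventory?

Nov 15, 147 sold [FIFO — oldest first]: 147 @ $18 = $2,646
Nov 19, 691 sold [FIFO — oldest first]: 29 @ $18 + 228 @ $16 + 388 @ $14 + 46 @ $17 = $10,384
Total COGS = $2,646 + $10,384 = $13,030
Ending inventory: 287 @ $17 = $4,879
Check: goods available $17,909 = COGS $13,030 + ending $4,879

287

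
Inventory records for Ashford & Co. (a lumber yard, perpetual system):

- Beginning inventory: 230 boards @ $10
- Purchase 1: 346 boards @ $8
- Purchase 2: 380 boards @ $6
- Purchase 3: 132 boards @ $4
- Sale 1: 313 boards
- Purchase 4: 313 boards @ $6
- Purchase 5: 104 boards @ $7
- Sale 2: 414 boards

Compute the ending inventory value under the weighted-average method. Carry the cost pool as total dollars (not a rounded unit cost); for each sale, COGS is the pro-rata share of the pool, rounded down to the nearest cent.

After Beginning: 230 on hand, pool $2,300.00 (≈ $10.0000 each)
After Purchase 1: 576 on hand, pool $5,068.00 (≈ $8.7986 each)
After Purchase 2: 956 on hand, pool $7,348.00 (≈ $7.6862 each)
After Purchase 3: 1088 on hand, pool $7,876.00 (≈ $7.2390 each)
Sale 1, sell 313: 313/1088 × $7,876.00 → $2,265.79
After Purchase 4: 1088 on hand, pool $7,488.21 (≈ $6.8825 each)
After Purchase 5: 1192 on hand, pool $8,216.21 (≈ $6.8928 each)
Sale 2, sell 414: 414/1192 × $8,216.21 → $2,853.61
Total COGS = $2,265.79 + $2,853.61 = $5,119.40
Ending inventory (cost pool remaining) = $5,362.60
Check: goods available $10,482.00 = COGS $5,119.40 + ending $5,362.60

Ending inventory = $5,362.60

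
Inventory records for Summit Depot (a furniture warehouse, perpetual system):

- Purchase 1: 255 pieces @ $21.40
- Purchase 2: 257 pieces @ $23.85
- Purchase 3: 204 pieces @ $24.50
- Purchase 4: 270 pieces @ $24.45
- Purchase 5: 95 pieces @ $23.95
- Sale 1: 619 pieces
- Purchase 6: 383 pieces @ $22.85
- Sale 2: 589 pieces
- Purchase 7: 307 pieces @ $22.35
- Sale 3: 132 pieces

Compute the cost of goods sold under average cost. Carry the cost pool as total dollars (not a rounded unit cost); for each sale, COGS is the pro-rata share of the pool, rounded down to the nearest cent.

COGS = $31,267.99

After Purchase 1: 255 on hand, pool $5,457.00 (≈ $21.4000 each)
After Purchase 2: 512 on hand, pool $11,586.45 (≈ $22.6298 each)
After Purchase 3: 716 on hand, pool $16,584.45 (≈ $23.1626 each)
After Purchase 4: 986 on hand, pool $23,185.95 (≈ $23.5152 each)
After Purchase 5: 1081 on hand, pool $25,461.20 (≈ $23.5534 each)
Sale 1, sell 619: 619/1081 × $25,461.20 → $14,579.54
After Purchase 6: 845 on hand, pool $19,633.21 (≈ $23.2346 each)
Sale 2, sell 589: 589/845 × $19,633.21 → $13,685.16
After Purchase 7: 563 on hand, pool $12,809.50 (≈ $22.7522 each)
Sale 3, sell 132: 132/563 × $12,809.50 → $3,003.29
Total COGS = $14,579.54 + $13,685.16 + $3,003.29 = $31,267.99
Ending inventory (cost pool remaining) = $9,806.21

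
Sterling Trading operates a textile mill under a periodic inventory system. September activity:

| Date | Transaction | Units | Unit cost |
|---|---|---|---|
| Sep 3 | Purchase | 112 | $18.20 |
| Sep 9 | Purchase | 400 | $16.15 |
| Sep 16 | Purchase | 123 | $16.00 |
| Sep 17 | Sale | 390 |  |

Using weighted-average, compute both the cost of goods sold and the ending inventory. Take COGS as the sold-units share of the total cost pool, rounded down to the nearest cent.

COGS = $6,428.18; ending inventory = $4,038.22

Sep 17, sell 390: 390/635 × $10,466.40 → $6,428.18
Ending inventory (cost pool remaining) = $4,038.22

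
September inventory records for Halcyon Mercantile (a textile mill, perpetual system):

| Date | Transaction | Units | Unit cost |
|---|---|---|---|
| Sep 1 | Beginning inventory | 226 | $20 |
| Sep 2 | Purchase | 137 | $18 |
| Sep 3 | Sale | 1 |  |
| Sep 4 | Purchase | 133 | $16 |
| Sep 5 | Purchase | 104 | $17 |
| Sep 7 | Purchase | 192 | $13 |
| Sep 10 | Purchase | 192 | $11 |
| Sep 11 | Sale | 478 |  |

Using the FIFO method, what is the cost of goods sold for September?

Sep 3, 1 sold [FIFO — oldest first]: 1 @ $20 = $20
Sep 11, 478 sold [FIFO — oldest first]: 225 @ $20 + 137 @ $18 + 116 @ $16 = $8,822
Total COGS = $20 + $8,822 = $8,842
Ending inventory: 17 @ $16 + 104 @ $17 + 192 @ $13 + 192 @ $11 = $6,648
Check: goods available $15,490 = COGS $8,842 + ending $6,648

COGS = $8,842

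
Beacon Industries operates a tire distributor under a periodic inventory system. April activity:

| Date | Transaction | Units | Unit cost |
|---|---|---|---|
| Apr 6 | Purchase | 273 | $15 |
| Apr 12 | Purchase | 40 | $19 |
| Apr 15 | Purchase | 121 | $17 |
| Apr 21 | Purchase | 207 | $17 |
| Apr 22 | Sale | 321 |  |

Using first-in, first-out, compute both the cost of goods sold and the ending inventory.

Apr 22, 321 sold [FIFO — oldest first]: 273 @ $15 + 40 @ $19 + 8 @ $17 = $4,991
Ending inventory: 113 @ $17 + 207 @ $17 = $5,440

COGS = $4,991; ending inventory = $5,440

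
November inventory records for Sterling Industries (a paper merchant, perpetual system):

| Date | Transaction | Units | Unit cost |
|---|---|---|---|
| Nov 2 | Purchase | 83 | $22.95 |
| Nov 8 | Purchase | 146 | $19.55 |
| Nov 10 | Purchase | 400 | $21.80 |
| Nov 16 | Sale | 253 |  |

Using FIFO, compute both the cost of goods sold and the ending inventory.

Nov 16, 253 sold [FIFO — oldest first]: 83 @ $22.95 + 146 @ $19.55 + 24 @ $21.80 = $5,282.35
Ending inventory: 376 @ $21.80 = $8,196.80

COGS = $5,282.35; ending inventory = $8,196.80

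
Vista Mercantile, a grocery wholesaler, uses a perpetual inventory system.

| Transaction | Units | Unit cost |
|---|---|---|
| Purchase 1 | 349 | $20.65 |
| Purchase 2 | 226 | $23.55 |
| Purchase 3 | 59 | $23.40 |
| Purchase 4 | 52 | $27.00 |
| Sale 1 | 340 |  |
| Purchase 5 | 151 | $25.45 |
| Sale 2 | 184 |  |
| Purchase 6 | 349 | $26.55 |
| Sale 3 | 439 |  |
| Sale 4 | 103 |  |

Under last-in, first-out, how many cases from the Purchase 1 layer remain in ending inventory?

Sale 1 (340) [LIFO — newest first]: 52 @ $27.00 + 59 @ $23.40 + 226 @ $23.55 + 3 @ $20.65 = $8,168.85
Sale 2 (184) [LIFO — newest first]: 151 @ $25.45 + 33 @ $20.65 = $4,524.40
Sale 3 (439) [LIFO — newest first]: 349 @ $26.55 + 90 @ $20.65 = $11,124.45
Sale 4 (103) [LIFO — newest first]: 103 @ $20.65 = $2,126.95
Total COGS = $8,168.85 + $4,524.40 + $11,124.45 + $2,126.95 = $25,944.65
Ending inventory: 120 @ $20.65 = $2,478.00

120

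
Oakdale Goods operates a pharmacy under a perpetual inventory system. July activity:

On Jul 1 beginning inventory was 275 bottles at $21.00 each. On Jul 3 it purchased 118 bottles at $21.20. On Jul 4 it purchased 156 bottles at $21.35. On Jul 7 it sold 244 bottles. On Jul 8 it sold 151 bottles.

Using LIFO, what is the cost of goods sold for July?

Jul 7, 244 sold [LIFO — newest first]: 156 @ $21.35 + 88 @ $21.20 = $5,196.20
Jul 8, 151 sold [LIFO — newest first]: 30 @ $21.20 + 121 @ $21.00 = $3,177.00
Total COGS = $5,196.20 + $3,177.00 = $8,373.20
Ending inventory: 154 @ $21.00 = $3,234.00

COGS = $8,373.20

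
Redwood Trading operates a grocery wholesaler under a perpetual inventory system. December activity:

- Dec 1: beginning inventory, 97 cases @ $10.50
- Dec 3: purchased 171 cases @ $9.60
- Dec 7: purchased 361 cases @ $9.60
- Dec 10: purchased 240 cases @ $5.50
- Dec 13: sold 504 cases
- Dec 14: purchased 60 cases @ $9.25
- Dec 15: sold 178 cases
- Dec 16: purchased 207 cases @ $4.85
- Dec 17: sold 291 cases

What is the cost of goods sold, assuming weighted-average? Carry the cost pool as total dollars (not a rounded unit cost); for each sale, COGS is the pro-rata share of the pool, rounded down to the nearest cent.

After Dec 1: 97 on hand, pool $1,018.50 (≈ $10.5000 each)
After Dec 3: 268 on hand, pool $2,660.10 (≈ $9.9257 each)
After Dec 7: 629 on hand, pool $6,125.70 (≈ $9.7388 each)
After Dec 10: 869 on hand, pool $7,445.70 (≈ $8.5681 each)
Dec 13, sell 504: 504/869 × $7,445.70 → $4,318.33
After Dec 14: 425 on hand, pool $3,682.37 (≈ $8.6644 each)
Dec 15, sell 178: 178/425 × $3,682.37 → $1,542.26
After Dec 16: 454 on hand, pool $3,144.06 (≈ $6.9252 each)
Dec 17, sell 291: 291/454 × $3,144.06 → $2,015.24
Total COGS = $4,318.33 + $1,542.26 + $2,015.24 = $7,875.83
Ending inventory (cost pool remaining) = $1,128.82
Check: goods available $9,004.65 = COGS $7,875.83 + ending $1,128.82

COGS = $7,875.83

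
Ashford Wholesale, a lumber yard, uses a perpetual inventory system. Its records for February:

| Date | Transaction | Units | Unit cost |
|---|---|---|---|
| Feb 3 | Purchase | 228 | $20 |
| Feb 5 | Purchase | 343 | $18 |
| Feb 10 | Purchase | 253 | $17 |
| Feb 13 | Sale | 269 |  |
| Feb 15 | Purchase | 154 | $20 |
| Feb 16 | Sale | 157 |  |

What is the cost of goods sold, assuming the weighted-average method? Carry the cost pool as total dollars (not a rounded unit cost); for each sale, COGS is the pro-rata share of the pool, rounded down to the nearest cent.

After Feb 3: 228 on hand, pool $4,560.00 (≈ $20.0000 each)
After Feb 5: 571 on hand, pool $10,734.00 (≈ $18.7986 each)
After Feb 10: 824 on hand, pool $15,035.00 (≈ $18.2464 each)
Feb 13, sell 269: 269/824 × $15,035.00 → $4,908.27
After Feb 15: 709 on hand, pool $13,206.73 (≈ $18.6273 each)
Feb 16, sell 157: 157/709 × $13,206.73 → $2,924.48
Total COGS = $4,908.27 + $2,924.48 = $7,832.75
Ending inventory (cost pool remaining) = $10,282.25

COGS = $7,832.75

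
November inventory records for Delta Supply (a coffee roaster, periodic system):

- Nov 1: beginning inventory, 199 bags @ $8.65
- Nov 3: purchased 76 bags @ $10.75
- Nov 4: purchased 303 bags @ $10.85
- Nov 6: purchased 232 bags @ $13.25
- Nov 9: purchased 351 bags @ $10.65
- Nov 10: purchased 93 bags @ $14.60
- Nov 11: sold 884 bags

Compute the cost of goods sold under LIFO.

Nov 11, 884 sold [LIFO — newest first]: 93 @ $14.60 + 351 @ $10.65 + 232 @ $13.25 + 208 @ $10.85 = $10,426.75
Ending inventory: 199 @ $8.65 + 76 @ $10.75 + 95 @ $10.85 = $3,569.10

COGS = $10,426.75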